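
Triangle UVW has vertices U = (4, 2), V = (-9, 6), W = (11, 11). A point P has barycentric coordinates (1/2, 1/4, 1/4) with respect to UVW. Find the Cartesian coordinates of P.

P = (1/2)·U + (1/4)·V + (1/4)·W.
x-coordinate: (1/2)·4 + (1/4)·(-9) + (1/4)·11 = 5/2.
y-coordinate: (1/2)·2 + (1/4)·6 + (1/4)·11 = 21/4.

(5/2, 21/4)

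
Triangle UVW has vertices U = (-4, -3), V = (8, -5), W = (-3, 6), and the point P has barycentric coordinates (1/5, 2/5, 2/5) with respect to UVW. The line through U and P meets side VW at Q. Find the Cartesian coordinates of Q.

Line UP meets VW where the U-coordinate vanishes; zeroing P's U-weight and renormalizing leaves V, W-weights 2/5 : 2/5 → (1/2, 1/2).
So Q = (1/2)·V + (1/2)·W = (5/2, 1/2).

(5/2, 1/2)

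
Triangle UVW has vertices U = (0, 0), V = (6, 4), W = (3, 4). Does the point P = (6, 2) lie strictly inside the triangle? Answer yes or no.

Barycentric coordinates of P: (1/2, 3/2, -1).
The three coordinates are positive, positive, negative; a point is interior exactly when all three are positive.

no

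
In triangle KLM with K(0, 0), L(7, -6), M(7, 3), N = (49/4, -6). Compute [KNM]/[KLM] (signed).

5/4

[KLM] = ½·(0·(-6−3) + 7·(3−0) + 7·(0−(-6))) = ½·(0 + 21 + 42) = 63/2.
[KNM] = ½·(0·(-6−3) + (49/4)·(3−0) + 7·(0−(-6))) = ½·(0 + 147/4 + 42) = 315/8, so the ratio is (315/8)/(63/2) = 5/4.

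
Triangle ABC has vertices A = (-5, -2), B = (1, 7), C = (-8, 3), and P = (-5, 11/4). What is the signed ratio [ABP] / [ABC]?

[ABC] = ½·((-5)·(7−3) + 1·(3−(-2)) + (-8)·(-2−7)) = ½·(-20 + 5 + 72) = 57/2.
[ABP] = ½·((-5)·(7−(11/4)) + 1·(11/4−(-2)) + (-5)·(-2−7)) = ½·(-85/4 + 19/4 + 45) = 57/4, so the ratio is (57/4)/(57/2) = 1/2.

1/2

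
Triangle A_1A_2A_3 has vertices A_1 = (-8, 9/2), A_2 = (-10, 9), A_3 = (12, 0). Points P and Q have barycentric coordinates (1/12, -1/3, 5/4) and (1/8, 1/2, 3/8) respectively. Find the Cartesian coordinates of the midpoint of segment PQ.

Barycentric coordinates of the midpoint are the average: (5/48, 1/12, 13/16).
Converting: (5/48)·A_1 + (1/12)·A_2 + (13/16)·A_3 = (97/12, 39/32).

(97/12, 39/32)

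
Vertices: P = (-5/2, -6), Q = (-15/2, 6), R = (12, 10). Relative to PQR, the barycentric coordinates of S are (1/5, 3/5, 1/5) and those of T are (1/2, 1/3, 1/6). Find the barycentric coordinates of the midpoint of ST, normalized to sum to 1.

(7/20, 7/15, 11/60)

Since both coordinate triples sum to 1, the midpoint's barycentrics are the componentwise average.
(1/5+1/2)/2 = 7/20; similarly 7/15 and 11/60.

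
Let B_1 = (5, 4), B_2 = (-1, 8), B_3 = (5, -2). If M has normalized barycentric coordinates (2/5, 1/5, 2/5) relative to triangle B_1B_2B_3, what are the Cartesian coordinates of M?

(19/5, 12/5)

M = (2/5)·B_1 + (1/5)·B_2 + (2/5)·B_3.
x-coordinate: (2/5)·5 + (1/5)·(-1) + (2/5)·5 = 19/5.
y-coordinate: (2/5)·4 + (1/5)·8 + (2/5)·(-2) = 12/5.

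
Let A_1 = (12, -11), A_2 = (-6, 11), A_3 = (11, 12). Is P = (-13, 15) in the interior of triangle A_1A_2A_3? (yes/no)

Barycentric coordinates of P: (-75/392, 549/392, -41/196).
The three coordinates are negative, positive, negative; a point is interior exactly when all three are positive.

no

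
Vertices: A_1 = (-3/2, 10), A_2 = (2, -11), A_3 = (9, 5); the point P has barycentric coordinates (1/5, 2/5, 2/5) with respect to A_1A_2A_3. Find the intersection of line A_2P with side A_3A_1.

Line A_2P meets A_3A_1 where the A_2-coordinate vanishes; zeroing P's A_2-weight and renormalizing leaves A_3, A_1-weights 2/5 : 1/5 → (2/3, 1/3).
So Q = (2/3)·A_3 + (1/3)·A_1 = (11/2, 20/3).

(11/2, 20/3)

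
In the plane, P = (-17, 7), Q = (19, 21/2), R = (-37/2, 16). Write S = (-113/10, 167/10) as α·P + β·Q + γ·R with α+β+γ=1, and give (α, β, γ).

Signed area of the reference triangle: [PQR] = ½·((-17)·(21/2−16) + 19·(16−7) + (-37/2)·(7−(21/2))) = ½·(187/2 + 171 + 259/4) = 1317/8.
[SQR] = ½·((-113/10)·(21/2−16) + 19·(16−(167/10)) + (-37/2)·(167/10−(21/2))) = ½·(1243/20 − 133/10 − 1147/10) = -1317/40, so the P-coordinate is (-1317/40)/(1317/8) = -1/5.
[PSR] = ½·((-17)·(167/10−16) + (-113/10)·(16−7) + (-37/2)·(7−(167/10))) = ½·(-119/10 − 1017/10 + 3589/20) = 1317/40, so the Q-coordinate is 1/5.
[PQS] = ½·((-17)·(21/2−(167/10)) + 19·(167/10−7) + (-113/10)·(7−(21/2))) = ½·(527/5 + 1843/10 + 791/20) = 1317/8, so the R-coordinate is 1.

(-1/5, 1/5, 1)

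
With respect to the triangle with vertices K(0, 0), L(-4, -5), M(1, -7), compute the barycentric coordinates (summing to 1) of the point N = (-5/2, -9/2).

(1/6, 2/3, 1/6)

Signed area of the reference triangle: [KLM] = ½·(0·(-5−(-7)) + (-4)·(-7−0) + 1·(0−(-5))) = ½·(0 + 28 + 5) = 33/2.
[NLM] = ½·((-5/2)·(-5−(-7)) + (-4)·(-7−(-9/2)) + 1·(-9/2−(-5))) = ½·(-5 + 10 + 1/2) = 11/4, so the K-coordinate is (11/4)/(33/2) = 1/6.
[KNM] = ½·(0·(-9/2−(-7)) + (-5/2)·(-7−0) + 1·(0−(-9/2))) = ½·(0 + 35/2 + 9/2) = 11, so the L-coordinate is 2/3.
[KLN] = ½·(0·(-5−(-9/2)) + (-4)·(-9/2−0) + (-5/2)·(0−(-5))) = ½·(0 + 18 − 25/2) = 11/4, so the M-coordinate is 1/6.
Check: 1/6 + 2/3 + 1/6 = 1.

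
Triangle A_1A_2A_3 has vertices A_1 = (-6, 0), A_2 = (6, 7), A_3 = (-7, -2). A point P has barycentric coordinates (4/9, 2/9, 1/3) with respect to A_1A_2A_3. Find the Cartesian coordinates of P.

(-11/3, 8/9)

P = (4/9)·A_1 + (2/9)·A_2 + (1/3)·A_3.
x-coordinate: (4/9)·(-6) + (2/9)·6 + (1/3)·(-7) = -11/3.
y-coordinate: (4/9)·0 + (2/9)·7 + (1/3)·(-2) = 8/9.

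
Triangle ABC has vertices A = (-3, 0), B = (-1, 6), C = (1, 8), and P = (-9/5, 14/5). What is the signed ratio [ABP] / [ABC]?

[ABC] = ½·((-3)·(6−8) + (-1)·(8−0) + 1·(0−6)) = ½·(6 − 8 − 6) = -4.
[ABP] = ½·((-3)·(6−(14/5)) + (-1)·(14/5−0) + (-9/5)·(0−6)) = ½·(-48/5 − 14/5 + 54/5) = -4/5, so the ratio is (-4/5)/(-4) = 1/5.

1/5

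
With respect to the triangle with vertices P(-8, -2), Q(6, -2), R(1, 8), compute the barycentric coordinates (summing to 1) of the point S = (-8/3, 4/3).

(1/2, 1/6, 1/3)

Signed area of the reference triangle: [PQR] = ½·((-8)·(-2−8) + 6·(8−(-2)) + 1·(-2−(-2))) = ½·(80 + 60 + 0) = 70.
[SQR] = ½·((-8/3)·(-2−8) + 6·(8−(4/3)) + 1·(4/3−(-2))) = ½·(80/3 + 40 + 10/3) = 35, so the P-coordinate is 35/70 = 1/2.
[PSR] = ½·((-8)·(4/3−8) + (-8/3)·(8−(-2)) + 1·(-2−(4/3))) = ½·(160/3 − 80/3 − 10/3) = 35/3, so the Q-coordinate is 1/6.
[PQS] = ½·((-8)·(-2−(4/3)) + 6·(4/3−(-2)) + (-8/3)·(-2−(-2))) = ½·(80/3 + 20 + 0) = 70/3, so the R-coordinate is 1/3.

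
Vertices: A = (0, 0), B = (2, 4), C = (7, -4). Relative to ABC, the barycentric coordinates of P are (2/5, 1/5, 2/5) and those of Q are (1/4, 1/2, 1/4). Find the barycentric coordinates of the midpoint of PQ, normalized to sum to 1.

(13/40, 7/20, 13/40)

Since both coordinate triples sum to 1, the midpoint's barycentrics are the componentwise average.
(2/5+1/4)/2 = 13/40; similarly 7/20 and 13/40.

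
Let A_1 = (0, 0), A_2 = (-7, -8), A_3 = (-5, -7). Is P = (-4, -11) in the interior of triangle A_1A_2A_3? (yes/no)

no

Barycentric coordinates of P: (-1, -3, 5).
The three coordinates are negative, negative, positive; a point is interior exactly when all three are positive.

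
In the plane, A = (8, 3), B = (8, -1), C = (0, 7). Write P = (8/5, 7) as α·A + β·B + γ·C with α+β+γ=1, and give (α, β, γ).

(2/5, -1/5, 4/5)

Signed area of the reference triangle: [ABC] = ½·(8·(-1−7) + 8·(7−3) + 0·(3−(-1))) = ½·(-64 + 32 + 0) = -16.
[PBC] = ½·((8/5)·(-1−7) + 8·(7−7) + 0·(7−(-1))) = ½·(-64/5 + 0 + 0) = -32/5, so the A-coordinate is (-32/5)/(-16) = 2/5.
[APC] = ½·(8·(7−7) + (8/5)·(7−3) + 0·(3−7)) = ½·(0 + 32/5 + 0) = 16/5, so the B-coordinate is -1/5.
[ABP] = ½·(8·(-1−7) + 8·(7−3) + (8/5)·(3−(-1))) = ½·(-64 + 32 + 32/5) = -64/5, so the C-coordinate is 4/5.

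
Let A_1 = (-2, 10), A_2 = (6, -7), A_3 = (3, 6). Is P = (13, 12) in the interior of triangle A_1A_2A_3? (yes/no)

no

Barycentric coordinates of P: (-148/53, -70/53, 271/53).
The three coordinates are negative, negative, positive; a point is interior exactly when all three are positive.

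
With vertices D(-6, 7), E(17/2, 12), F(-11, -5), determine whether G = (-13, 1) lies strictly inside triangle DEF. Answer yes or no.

no

Barycentric coordinates of G: (151/149, -54/149, 52/149).
The three coordinates are positive, negative, positive; a point is interior exactly when all three are positive.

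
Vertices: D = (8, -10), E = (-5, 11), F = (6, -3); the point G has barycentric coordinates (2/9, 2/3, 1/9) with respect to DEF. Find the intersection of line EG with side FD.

(22/3, -23/3)

Line EG meets FD where the E-coordinate vanishes; zeroing G's E-weight and renormalizing leaves F, D-weights 1/9 : 2/9 → (1/3, 2/3).
So H = (1/3)·F + (2/3)·D = (22/3, -23/3).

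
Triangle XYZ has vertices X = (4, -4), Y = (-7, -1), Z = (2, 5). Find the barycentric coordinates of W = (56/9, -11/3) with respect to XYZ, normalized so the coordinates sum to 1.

(10/9, -2/9, 1/9)

Signed area of the reference triangle: [XYZ] = ½·(4·(-1−5) + (-7)·(5−(-4)) + 2·(-4−(-1))) = ½·(-24 − 63 − 6) = -93/2.
[WYZ] = ½·((56/9)·(-1−5) + (-7)·(5−(-11/3)) + 2·(-11/3−(-1))) = ½·(-112/3 − 182/3 − 16/3) = -155/3, so the X-coordinate is (-155/3)/(-93/2) = 10/9.
[XWZ] = ½·(4·(-11/3−5) + (56/9)·(5−(-4)) + 2·(-4−(-11/3))) = ½·(-104/3 + 56 − 2/3) = 31/3, so the Y-coordinate is -2/9.
[XYW] = ½·(4·(-1−(-11/3)) + (-7)·(-11/3−(-4)) + (56/9)·(-4−(-1))) = ½·(32/3 − 7/3 − 56/3) = -31/6, so the Z-coordinate is 1/9.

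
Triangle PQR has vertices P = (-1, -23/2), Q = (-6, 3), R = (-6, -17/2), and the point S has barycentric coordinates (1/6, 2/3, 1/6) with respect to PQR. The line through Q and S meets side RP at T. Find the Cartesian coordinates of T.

(-7/2, -10)

Line QS meets RP where the Q-coordinate vanishes; zeroing S's Q-weight and renormalizing leaves R, P-weights 1/6 : 1/6 → (1/2, 1/2).
So T = (1/2)·R + (1/2)·P = (-7/2, -10).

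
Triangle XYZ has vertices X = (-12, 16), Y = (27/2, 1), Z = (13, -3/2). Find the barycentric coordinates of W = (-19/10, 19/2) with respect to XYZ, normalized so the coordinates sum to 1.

Signed area of the reference triangle: [XYZ] = ½·((-12)·(1−(-3/2)) + (27/2)·(-3/2−16) + 13·(16−1)) = ½·(-30 − 945/4 + 195) = -285/8.
[WYZ] = ½·((-19/10)·(1−(-3/2)) + (27/2)·(-3/2−(19/2)) + 13·(19/2−1)) = ½·(-19/4 − 297/2 + 221/2) = -171/8, so the X-coordinate is (-171/8)/(-285/8) = 3/5.
[XWZ] = ½·((-12)·(19/2−(-3/2)) + (-19/10)·(-3/2−16) + 13·(16−(19/2))) = ½·(-132 + 133/4 + 169/2) = -57/8, so the Y-coordinate is 1/5.
[XYW] = ½·((-12)·(1−(19/2)) + (27/2)·(19/2−16) + (-19/10)·(16−1)) = ½·(102 − 351/4 − 57/2) = -57/8, so the Z-coordinate is 1/5.

(3/5, 1/5, 1/5)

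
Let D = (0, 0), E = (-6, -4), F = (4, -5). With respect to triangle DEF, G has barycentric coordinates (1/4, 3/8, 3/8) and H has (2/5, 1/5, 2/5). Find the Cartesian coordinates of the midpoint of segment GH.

(-7/40, -247/80)

Barycentric coordinates of the midpoint are the average: (13/40, 23/80, 31/80).
Converting: (13/40)·D + (23/80)·E + (31/80)·F = (-7/40, -247/80).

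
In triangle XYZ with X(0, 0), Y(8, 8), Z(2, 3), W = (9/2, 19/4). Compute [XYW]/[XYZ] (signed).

[XYZ] = ½·(0·(8−3) + 8·(3−0) + 2·(0−8)) = ½·(0 + 24 − 16) = 4.
[XYW] = ½·(0·(8−(19/4)) + 8·(19/4−0) + (9/2)·(0−8)) = ½·(0 + 38 − 36) = 1, so the ratio is 1/4 = 1/4.

1/4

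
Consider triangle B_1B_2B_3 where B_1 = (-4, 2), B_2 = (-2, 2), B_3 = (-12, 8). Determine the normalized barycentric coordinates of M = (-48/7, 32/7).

Signed area of the reference triangle: [B_1B_2B_3] = ½·((-4)·(2−8) + (-2)·(8−2) + (-12)·(2−2)) = ½·(24 − 12 + 0) = 6.
[MB_2B_3] = ½·((-48/7)·(2−8) + (-2)·(8−(32/7)) + (-12)·(32/7−2)) = ½·(288/7 − 48/7 − 216/7) = 12/7, so the B_1-coordinate is (12/7)/6 = 2/7.
[B_1MB_3] = ½·((-4)·(32/7−8) + (-48/7)·(8−2) + (-12)·(2−(32/7))) = ½·(96/7 − 288/7 + 216/7) = 12/7, so the B_2-coordinate is 2/7.
[B_1B_2M] = ½·((-4)·(2−(32/7)) + (-2)·(32/7−2) + (-48/7)·(2−2)) = ½·(72/7 − 36/7 + 0) = 18/7, so the B_3-coordinate is 3/7.

(2/7, 2/7, 3/7)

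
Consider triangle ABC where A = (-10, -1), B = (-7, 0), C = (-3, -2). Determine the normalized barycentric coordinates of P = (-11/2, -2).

(1/2, -1/4, 3/4)

Signed area of the reference triangle: [ABC] = ½·((-10)·(0−(-2)) + (-7)·(-2−(-1)) + (-3)·(-1−0)) = ½·(-20 + 7 + 3) = -5.
[PBC] = ½·((-11/2)·(0−(-2)) + (-7)·(-2−(-2)) + (-3)·(-2−0)) = ½·(-11 + 0 + 6) = -5/2, so the A-coordinate is (-5/2)/(-5) = 1/2.
[APC] = ½·((-10)·(-2−(-2)) + (-11/2)·(-2−(-1)) + (-3)·(-1−(-2))) = ½·(0 + 11/2 − 3) = 5/4, so the B-coordinate is -1/4.
[ABP] = ½·((-10)·(0−(-2)) + (-7)·(-2−(-1)) + (-11/2)·(-1−0)) = ½·(-20 + 7 + 11/2) = -15/4, so the C-coordinate is 3/4.
Check: 1/2 − 1/4 + 3/4 = 1.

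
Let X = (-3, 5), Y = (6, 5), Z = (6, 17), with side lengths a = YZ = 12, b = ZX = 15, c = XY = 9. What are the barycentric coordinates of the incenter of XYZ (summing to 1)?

(1/3, 5/12, 1/4)

The incenter has barycentric coordinates proportional to the opposite side lengths: (12 : 15 : 9).
Normalizing by 12+15+9 = 36 gives (1/3, 5/12, 1/4).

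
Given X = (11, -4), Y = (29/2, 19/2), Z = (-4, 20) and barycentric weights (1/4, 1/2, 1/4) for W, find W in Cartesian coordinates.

(9, 35/4)

W = (1/4)·X + (1/2)·Y + (1/4)·Z.
x-coordinate: (1/4)·11 + (1/2)·(29/2) + (1/4)·(-4) = 9.
y-coordinate: (1/4)·(-4) + (1/2)·(19/2) + (1/4)·20 = 35/4.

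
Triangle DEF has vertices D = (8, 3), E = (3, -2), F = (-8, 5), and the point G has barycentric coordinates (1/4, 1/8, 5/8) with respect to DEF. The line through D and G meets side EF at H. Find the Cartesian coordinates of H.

Line DG meets EF where the D-coordinate vanishes; zeroing G's D-weight and renormalizing leaves E, F-weights 1/8 : 5/8 → (1/6, 5/6).
So H = (1/6)·E + (5/6)·F = (-37/6, 23/6).

(-37/6, 23/6)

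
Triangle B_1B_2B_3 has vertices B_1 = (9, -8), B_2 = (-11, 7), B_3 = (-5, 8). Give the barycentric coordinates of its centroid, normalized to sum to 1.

(1/3, 1/3, 1/3)

The centroid is the average of the vertices, so each weight is 1/3.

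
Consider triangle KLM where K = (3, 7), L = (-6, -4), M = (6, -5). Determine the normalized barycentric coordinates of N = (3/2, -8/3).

(1/6, 1/3, 1/2)

Signed area of the reference triangle: [KLM] = ½·(3·(-4−(-5)) + (-6)·(-5−7) + 6·(7−(-4))) = ½·(3 + 72 + 66) = 141/2.
[NLM] = ½·((3/2)·(-4−(-5)) + (-6)·(-5−(-8/3)) + 6·(-8/3−(-4))) = ½·(3/2 + 14 + 8) = 47/4, so the K-coordinate is (47/4)/(141/2) = 1/6.
[KNM] = ½·(3·(-8/3−(-5)) + (3/2)·(-5−7) + 6·(7−(-8/3))) = ½·(7 − 18 + 58) = 47/2, so the L-coordinate is 1/3.
[KLN] = ½·(3·(-4−(-8/3)) + (-6)·(-8/3−7) + (3/2)·(7−(-4))) = ½·(-4 + 58 + 33/2) = 141/4, so the M-coordinate is 1/2.
Check: 1/6 + 1/3 + 1/2 = 1.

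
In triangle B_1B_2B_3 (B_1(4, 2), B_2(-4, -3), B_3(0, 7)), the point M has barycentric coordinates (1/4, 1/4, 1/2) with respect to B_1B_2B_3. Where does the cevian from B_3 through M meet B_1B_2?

(0, -1/2)

Line B_3M meets B_1B_2 where the B_3-coordinate vanishes; zeroing M's B_3-weight and renormalizing leaves B_1, B_2-weights 1/4 : 1/4 → (1/2, 1/2).
So N = (1/2)·B_1 + (1/2)·B_2 = (0, -1/2).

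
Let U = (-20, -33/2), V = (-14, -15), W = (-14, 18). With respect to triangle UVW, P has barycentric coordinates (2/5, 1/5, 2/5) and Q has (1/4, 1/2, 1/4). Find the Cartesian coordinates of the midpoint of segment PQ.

(-319/20, -381/80)

Barycentric coordinates of the midpoint are the average: (13/40, 7/20, 13/40).
Converting: (13/40)·U + (7/20)·V + (13/40)·W = (-319/20, -381/80).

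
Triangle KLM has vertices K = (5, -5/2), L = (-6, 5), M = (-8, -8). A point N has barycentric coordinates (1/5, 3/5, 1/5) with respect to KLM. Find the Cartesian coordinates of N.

(-21/5, 9/10)

N = (1/5)·K + (3/5)·L + (1/5)·M.
x-coordinate: (1/5)·5 + (3/5)·(-6) + (1/5)·(-8) = -21/5.
y-coordinate: (1/5)·(-5/2) + (3/5)·5 + (1/5)·(-8) = 9/10.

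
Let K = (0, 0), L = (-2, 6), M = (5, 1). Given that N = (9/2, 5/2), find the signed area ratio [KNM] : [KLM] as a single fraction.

[KLM] = ½·(0·(6−1) + (-2)·(1−0) + 5·(0−6)) = ½·(0 − 2 − 30) = -16.
[KNM] = ½·(0·(5/2−1) + (9/2)·(1−0) + 5·(0−(5/2))) = ½·(0 + 9/2 − 25/2) = -4, so the ratio is (-4)/(-16) = 1/4.

1/4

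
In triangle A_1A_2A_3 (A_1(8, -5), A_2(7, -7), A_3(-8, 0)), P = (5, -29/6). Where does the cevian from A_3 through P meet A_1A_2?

Barycentric coordinates of P with respect to A_1A_2A_3: (1/2, 1/3, 1/6).
On side A_1A_2 the A_3-coordinate is zero; dropping P's A_3-weight 1/6 and renormalizing the remaining 1/2 : 1/3 gives weights 3/5, 2/5 on A_1, A_2.
Q = (3/5)·(8, -5) + (2/5)·(7, -7) = (38/5, -29/5).

(38/5, -29/5)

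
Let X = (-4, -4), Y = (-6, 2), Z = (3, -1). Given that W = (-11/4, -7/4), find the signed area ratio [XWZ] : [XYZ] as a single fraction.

1/4

[XYZ] = ½·((-4)·(2−(-1)) + (-6)·(-1−(-4)) + 3·(-4−2)) = ½·(-12 − 18 − 18) = -24.
[XWZ] = ½·((-4)·(-7/4−(-1)) + (-11/4)·(-1−(-4)) + 3·(-4−(-7/4))) = ½·(3 − 33/4 − 27/4) = -6, so the ratio is (-6)/(-24) = 1/4.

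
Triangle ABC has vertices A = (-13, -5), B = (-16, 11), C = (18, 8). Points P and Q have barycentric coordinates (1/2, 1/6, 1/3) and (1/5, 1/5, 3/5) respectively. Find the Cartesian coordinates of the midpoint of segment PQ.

(11/12, 4)

Barycentric coordinates of the midpoint are the average: (7/20, 11/60, 7/15).
Converting: (7/20)·A + (11/60)·B + (7/15)·C = (11/12, 4).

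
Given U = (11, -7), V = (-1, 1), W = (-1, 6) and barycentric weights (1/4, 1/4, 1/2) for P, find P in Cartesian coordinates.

(2, 3/2)

P = (1/4)·U + (1/4)·V + (1/2)·W.
x-coordinate: (1/4)·11 + (1/4)·(-1) + (1/2)·(-1) = 2.
y-coordinate: (1/4)·(-7) + (1/4)·1 + (1/2)·6 = 3/2.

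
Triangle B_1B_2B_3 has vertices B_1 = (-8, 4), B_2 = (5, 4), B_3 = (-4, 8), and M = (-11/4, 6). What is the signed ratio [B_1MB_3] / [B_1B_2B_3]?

1/4

[B_1B_2B_3] = ½·((-8)·(4−8) + 5·(8−4) + (-4)·(4−4)) = ½·(32 + 20 + 0) = 26.
[B_1MB_3] = ½·((-8)·(6−8) + (-11/4)·(8−4) + (-4)·(4−6)) = ½·(16 − 11 + 8) = 13/2, so the ratio is (13/2)/26 = 1/4.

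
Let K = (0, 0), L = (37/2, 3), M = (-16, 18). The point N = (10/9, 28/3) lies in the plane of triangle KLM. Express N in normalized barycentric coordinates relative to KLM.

(1/9, 4/9, 4/9)

Signed area of the reference triangle: [KLM] = ½·(0·(3−18) + (37/2)·(18−0) + (-16)·(0−3)) = ½·(0 + 333 + 48) = 381/2.
[NLM] = ½·((10/9)·(3−18) + (37/2)·(18−(28/3)) + (-16)·(28/3−3)) = ½·(-50/3 + 481/3 − 304/3) = 127/6, so the K-coordinate is (127/6)/(381/2) = 1/9.
[KNM] = ½·(0·(28/3−18) + (10/9)·(18−0) + (-16)·(0−(28/3))) = ½·(0 + 20 + 448/3) = 254/3, so the L-coordinate is 4/9.
[KLN] = ½·(0·(3−(28/3)) + (37/2)·(28/3−0) + (10/9)·(0−3)) = ½·(0 + 518/3 − 10/3) = 254/3, so the M-coordinate is 4/9.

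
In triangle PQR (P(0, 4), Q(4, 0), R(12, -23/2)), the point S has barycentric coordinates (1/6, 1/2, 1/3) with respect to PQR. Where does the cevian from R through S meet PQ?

(3, 1)

Line RS meets PQ where the R-coordinate vanishes; zeroing S's R-weight and renormalizing leaves P, Q-weights 1/6 : 1/2 → (1/4, 3/4).
So T = (1/4)·P + (3/4)·Q = (3, 1).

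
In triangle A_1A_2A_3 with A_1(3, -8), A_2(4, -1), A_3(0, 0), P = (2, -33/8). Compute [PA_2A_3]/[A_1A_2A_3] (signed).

[A_1A_2A_3] = ½·(3·(-1−0) + 4·(0−(-8)) + 0·(-8−(-1))) = ½·(-3 + 32 + 0) = 29/2.
[PA_2A_3] = ½·(2·(-1−0) + 4·(0−(-33/8)) + 0·(-33/8−(-1))) = ½·(-2 + 33/2 + 0) = 29/4, so the ratio is (29/4)/(29/2) = 1/2.

1/2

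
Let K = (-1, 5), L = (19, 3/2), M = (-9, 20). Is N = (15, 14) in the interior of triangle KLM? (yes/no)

no

Barycentric coordinates of N: (-69/68, 39/34, 59/68).
The three coordinates are negative, positive, positive; a point is interior exactly when all three are positive.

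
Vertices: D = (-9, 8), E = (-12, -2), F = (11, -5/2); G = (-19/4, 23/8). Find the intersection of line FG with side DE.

Barycentric coordinates of G with respect to DEF: (1/2, 1/4, 1/4).
On side DE the F-coordinate is zero; dropping G's F-weight 1/4 and renormalizing the remaining 1/2 : 1/4 gives weights 2/3, 1/3 on D, E.
H = (2/3)·(-9, 8) + (1/3)·(-12, -2) = (-10, 14/3).

(-10, 14/3)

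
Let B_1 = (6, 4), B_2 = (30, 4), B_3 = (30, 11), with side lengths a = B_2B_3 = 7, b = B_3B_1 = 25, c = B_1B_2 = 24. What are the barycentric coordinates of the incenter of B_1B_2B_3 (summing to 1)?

(1/8, 25/56, 3/7)

The incenter has barycentric coordinates proportional to the opposite side lengths: (7 : 25 : 24).
Normalizing by 7+25+24 = 56 gives (1/8, 25/56, 3/7).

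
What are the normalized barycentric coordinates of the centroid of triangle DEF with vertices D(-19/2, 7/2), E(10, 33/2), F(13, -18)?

The centroid is the average of the vertices, so each weight is 1/3.

(1/3, 1/3, 1/3)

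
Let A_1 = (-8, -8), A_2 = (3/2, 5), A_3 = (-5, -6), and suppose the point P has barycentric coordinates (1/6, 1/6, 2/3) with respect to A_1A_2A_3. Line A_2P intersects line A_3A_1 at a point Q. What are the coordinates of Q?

(-28/5, -32/5)

Line A_2P meets A_3A_1 where the A_2-coordinate vanishes; zeroing P's A_2-weight and renormalizing leaves A_3, A_1-weights 2/3 : 1/6 → (4/5, 1/5).
So Q = (4/5)·A_3 + (1/5)·A_1 = (-28/5, -32/5).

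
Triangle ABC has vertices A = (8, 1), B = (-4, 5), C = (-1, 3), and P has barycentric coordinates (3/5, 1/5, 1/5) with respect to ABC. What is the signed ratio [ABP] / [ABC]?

The signed ratio [ABP]/[ABC] equals the barycentric coordinate of P at vertex C, which is 1/5.

1/5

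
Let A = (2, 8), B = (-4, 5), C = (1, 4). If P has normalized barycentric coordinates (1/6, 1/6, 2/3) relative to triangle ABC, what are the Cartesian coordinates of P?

P = (1/6)·A + (1/6)·B + (2/3)·C.
x-coordinate: (1/6)·2 + (1/6)·(-4) + (2/3)·1 = 1/3.
y-coordinate: (1/6)·8 + (1/6)·5 + (2/3)·4 = 29/6.

(1/3, 29/6)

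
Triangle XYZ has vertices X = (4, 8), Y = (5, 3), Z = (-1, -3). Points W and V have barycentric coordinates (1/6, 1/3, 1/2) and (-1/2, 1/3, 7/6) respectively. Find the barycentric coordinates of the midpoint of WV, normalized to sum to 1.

Since both coordinate triples sum to 1, the midpoint's barycentrics are the componentwise average.
(1/6+-1/2)/2 = -1/6; similarly 1/3 and 5/6.

(-1/6, 1/3, 5/6)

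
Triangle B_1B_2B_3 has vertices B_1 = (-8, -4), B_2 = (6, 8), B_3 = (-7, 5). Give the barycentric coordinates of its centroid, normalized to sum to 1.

(1/3, 1/3, 1/3)

The centroid is the average of the vertices, so each weight is 1/3.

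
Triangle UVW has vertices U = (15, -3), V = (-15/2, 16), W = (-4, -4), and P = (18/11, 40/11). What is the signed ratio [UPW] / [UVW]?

[UVW] = ½·(15·(16−(-4)) + (-15/2)·(-4−(-3)) + (-4)·(-3−16)) = ½·(300 + 15/2 + 76) = 767/4.
[UPW] = ½·(15·(40/11−(-4)) + (18/11)·(-4−(-3)) + (-4)·(-3−(40/11))) = ½·(1260/11 − 18/11 + 292/11) = 767/11, so the ratio is (767/11)/(767/4) = 4/11.

4/11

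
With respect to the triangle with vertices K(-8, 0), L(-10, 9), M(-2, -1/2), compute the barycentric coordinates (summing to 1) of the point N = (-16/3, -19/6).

(1, -1/3, 1/3)

Signed area of the reference triangle: [KLM] = ½·((-8)·(9−(-1/2)) + (-10)·(-1/2−0) + (-2)·(0−9)) = ½·(-76 + 5 + 18) = -53/2.
[NLM] = ½·((-16/3)·(9−(-1/2)) + (-10)·(-1/2−(-19/6)) + (-2)·(-19/6−9)) = ½·(-152/3 − 80/3 + 73/3) = -53/2, so the K-coordinate is (-53/2)/(-53/2) = 1.
[KNM] = ½·((-8)·(-19/6−(-1/2)) + (-16/3)·(-1/2−0) + (-2)·(0−(-19/6))) = ½·(64/3 + 8/3 − 19/3) = 53/6, so the L-coordinate is -1/3.
[KLN] = ½·((-8)·(9−(-19/6)) + (-10)·(-19/6−0) + (-16/3)·(0−9)) = ½·(-292/3 + 95/3 + 48) = -53/6, so the M-coordinate is 1/3.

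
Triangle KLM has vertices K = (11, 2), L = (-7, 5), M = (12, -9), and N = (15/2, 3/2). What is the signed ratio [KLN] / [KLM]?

1/10

[KLM] = ½·(11·(5−(-9)) + (-7)·(-9−2) + 12·(2−5)) = ½·(154 + 77 − 36) = 195/2.
[KLN] = ½·(11·(5−(3/2)) + (-7)·(3/2−2) + (15/2)·(2−5)) = ½·(77/2 + 7/2 − 45/2) = 39/4, so the ratio is (39/4)/(195/2) = 1/10.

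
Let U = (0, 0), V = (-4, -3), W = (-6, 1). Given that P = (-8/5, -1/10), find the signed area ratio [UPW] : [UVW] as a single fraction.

[UVW] = ½·(0·(-3−1) + (-4)·(1−0) + (-6)·(0−(-3))) = ½·(0 − 4 − 18) = -11.
[UPW] = ½·(0·(-1/10−1) + (-8/5)·(1−0) + (-6)·(0−(-1/10))) = ½·(0 − 8/5 − 3/5) = -11/10, so the ratio is (-11/10)/(-11) = 1/10.

1/10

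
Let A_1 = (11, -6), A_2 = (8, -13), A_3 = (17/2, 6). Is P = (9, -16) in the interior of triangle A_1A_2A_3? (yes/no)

Barycentric coordinates of P: (41/107, 98/107, -32/107).
The three coordinates are positive, positive, negative; a point is interior exactly when all three are positive.

no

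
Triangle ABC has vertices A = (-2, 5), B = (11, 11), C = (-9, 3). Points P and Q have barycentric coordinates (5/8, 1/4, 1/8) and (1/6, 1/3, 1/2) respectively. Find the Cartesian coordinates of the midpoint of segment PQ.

Barycentric coordinates of the midpoint are the average: (19/48, 7/24, 5/16).
Converting: (19/48)·A + (7/24)·B + (5/16)·C = (-19/48, 49/8).

(-19/48, 49/8)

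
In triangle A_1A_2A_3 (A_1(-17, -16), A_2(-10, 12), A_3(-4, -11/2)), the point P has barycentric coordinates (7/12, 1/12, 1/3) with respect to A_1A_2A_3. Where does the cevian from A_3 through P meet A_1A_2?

Line A_3P meets A_1A_2 where the A_3-coordinate vanishes; zeroing P's A_3-weight and renormalizing leaves A_1, A_2-weights 7/12 : 1/12 → (7/8, 1/8).
So Q = (7/8)·A_1 + (1/8)·A_2 = (-129/8, -25/2).

(-129/8, -25/2)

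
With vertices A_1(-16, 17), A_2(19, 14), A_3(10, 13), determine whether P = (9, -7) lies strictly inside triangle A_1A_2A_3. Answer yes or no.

Barycentric coordinates of P: (-179/62, -262/31, 765/62).
The three coordinates are negative, negative, positive; a point is interior exactly when all three are positive.

no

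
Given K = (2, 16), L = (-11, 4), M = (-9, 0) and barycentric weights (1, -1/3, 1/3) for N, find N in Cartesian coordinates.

N = 1·K + (-1/3)·L + (1/3)·M.
x-coordinate: 1·2 + (-1/3)·(-11) + (1/3)·(-9) = 8/3.
y-coordinate: 1·16 + (-1/3)·4 + (1/3)·0 = 44/3.

(8/3, 44/3)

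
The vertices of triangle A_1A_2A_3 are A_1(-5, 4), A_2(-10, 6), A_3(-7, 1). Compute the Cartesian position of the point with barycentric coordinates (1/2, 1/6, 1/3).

(-13/2, 10/3)

P = (1/2)·A_1 + (1/6)·A_2 + (1/3)·A_3.
x-coordinate: (1/2)·(-5) + (1/6)·(-10) + (1/3)·(-7) = -13/2.
y-coordinate: (1/2)·4 + (1/6)·6 + (1/3)·1 = 10/3.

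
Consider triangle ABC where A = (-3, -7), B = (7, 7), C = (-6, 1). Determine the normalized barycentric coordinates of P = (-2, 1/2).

(1/4, 1/4, 1/2)

Signed area of the reference triangle: [ABC] = ½·((-3)·(7−1) + 7·(1−(-7)) + (-6)·(-7−7)) = ½·(-18 + 56 + 84) = 61.
[PBC] = ½·((-2)·(7−1) + 7·(1−(1/2)) + (-6)·(1/2−7)) = ½·(-12 + 7/2 + 39) = 61/4, so the A-coordinate is (61/4)/61 = 1/4.
[APC] = ½·((-3)·(1/2−1) + (-2)·(1−(-7)) + (-6)·(-7−(1/2))) = ½·(3/2 − 16 + 45) = 61/4, so the B-coordinate is 1/4.
[ABP] = ½·((-3)·(7−(1/2)) + 7·(1/2−(-7)) + (-2)·(-7−7)) = ½·(-39/2 + 105/2 + 28) = 61/2, so the C-coordinate is 1/2.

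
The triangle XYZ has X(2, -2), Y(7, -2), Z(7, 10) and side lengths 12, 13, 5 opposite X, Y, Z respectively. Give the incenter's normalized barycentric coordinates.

(2/5, 13/30, 1/6)

The incenter has barycentric coordinates proportional to the opposite side lengths: (12 : 13 : 5).
Normalizing by 12+13+5 = 30 gives (2/5, 13/30, 1/6).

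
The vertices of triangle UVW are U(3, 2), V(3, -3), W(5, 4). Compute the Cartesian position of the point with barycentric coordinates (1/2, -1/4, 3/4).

(9/2, 19/4)

P = (1/2)·U + (-1/4)·V + (3/4)·W.
x-coordinate: (1/2)·3 + (-1/4)·3 + (3/4)·5 = 9/2.
y-coordinate: (1/2)·2 + (-1/4)·(-3) + (3/4)·4 = 19/4.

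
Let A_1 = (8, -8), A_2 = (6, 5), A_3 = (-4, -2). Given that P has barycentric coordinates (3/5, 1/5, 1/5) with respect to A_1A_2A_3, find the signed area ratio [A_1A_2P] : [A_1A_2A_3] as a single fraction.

The signed ratio [A_1A_2P]/[A_1A_2A_3] equals the barycentric coordinate of P at vertex A_3, which is 1/5.

1/5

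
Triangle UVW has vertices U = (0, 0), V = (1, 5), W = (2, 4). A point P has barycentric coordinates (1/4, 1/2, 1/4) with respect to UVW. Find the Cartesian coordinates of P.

P = (1/4)·U + (1/2)·V + (1/4)·W.
x-coordinate: (1/4)·0 + (1/2)·1 + (1/4)·2 = 1.
y-coordinate: (1/4)·0 + (1/2)·5 + (1/4)·4 = 7/2.

(1, 7/2)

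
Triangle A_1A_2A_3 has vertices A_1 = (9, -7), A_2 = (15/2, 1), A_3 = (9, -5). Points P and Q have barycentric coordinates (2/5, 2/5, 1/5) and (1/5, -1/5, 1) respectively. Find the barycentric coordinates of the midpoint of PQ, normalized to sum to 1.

(3/10, 1/10, 3/5)

Since both coordinate triples sum to 1, the midpoint's barycentrics are the componentwise average.
(2/5+1/5)/2 = 3/10; similarly 1/10 and 3/5.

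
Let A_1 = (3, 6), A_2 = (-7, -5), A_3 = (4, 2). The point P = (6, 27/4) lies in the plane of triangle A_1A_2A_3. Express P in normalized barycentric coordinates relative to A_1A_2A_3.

Signed area of the reference triangle: [A_1A_2A_3] = ½·(3·(-5−2) + (-7)·(2−6) + 4·(6−(-5))) = ½·(-21 + 28 + 44) = 51/2.
[PA_2A_3] = ½·(6·(-5−2) + (-7)·(2−(27/4)) + 4·(27/4−(-5))) = ½·(-42 + 133/4 + 47) = 153/8, so the A_1-coordinate is (153/8)/(51/2) = 3/4.
[A_1PA_3] = ½·(3·(27/4−2) + 6·(2−6) + 4·(6−(27/4))) = ½·(57/4 − 24 − 3) = -51/8, so the A_2-coordinate is -1/4.
[A_1A_2P] = ½·(3·(-5−(27/4)) + (-7)·(27/4−6) + 6·(6−(-5))) = ½·(-141/4 − 21/4 + 66) = 51/4, so the A_3-coordinate is 1/2.
Check: 3/4 − 1/4 + 1/2 = 1.

(3/4, -1/4, 1/2)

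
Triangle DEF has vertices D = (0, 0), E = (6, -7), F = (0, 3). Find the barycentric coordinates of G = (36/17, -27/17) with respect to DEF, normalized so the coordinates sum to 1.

Signed area of the reference triangle: [DEF] = ½·(0·(-7−3) + 6·(3−0) + 0·(0−(-7))) = ½·(0 + 18 + 0) = 9.
[GEF] = ½·((36/17)·(-7−3) + 6·(3−(-27/17)) + 0·(-27/17−(-7))) = ½·(-360/17 + 468/17 + 0) = 54/17, so the D-coordinate is (54/17)/9 = 6/17.
[DGF] = ½·(0·(-27/17−3) + (36/17)·(3−0) + 0·(0−(-27/17))) = ½·(0 + 108/17 + 0) = 54/17, so the E-coordinate is 6/17.
[DEG] = ½·(0·(-7−(-27/17)) + 6·(-27/17−0) + (36/17)·(0−(-7))) = ½·(0 − 162/17 + 252/17) = 45/17, so the F-coordinate is 5/17.

(6/17, 6/17, 5/17)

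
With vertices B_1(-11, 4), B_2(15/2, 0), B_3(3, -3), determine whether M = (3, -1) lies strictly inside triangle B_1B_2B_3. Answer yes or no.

yes

Barycentric coordinates of M: (6/49, 8/21, 73/147).
The three coordinates are positive, positive, positive; a point is interior exactly when all three are positive.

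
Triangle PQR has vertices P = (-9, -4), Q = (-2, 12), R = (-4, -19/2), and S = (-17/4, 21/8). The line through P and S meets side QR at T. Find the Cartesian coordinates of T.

(-8/3, 29/6)

Barycentric coordinates of S with respect to PQR: (1/4, 1/2, 1/4).
On side QR the P-coordinate is zero; dropping S's P-weight 1/4 and renormalizing the remaining 1/2 : 1/4 gives weights 2/3, 1/3 on Q, R.
T = (2/3)·(-2, 12) + (1/3)·(-4, -19/2) = (-8/3, 29/6).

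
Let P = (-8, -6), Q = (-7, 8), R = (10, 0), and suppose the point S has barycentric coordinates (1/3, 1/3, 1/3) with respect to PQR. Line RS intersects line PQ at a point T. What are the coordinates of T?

(-15/2, 1)

Line RS meets PQ where the R-coordinate vanishes; zeroing S's R-weight and renormalizing leaves P, Q-weights 1/3 : 1/3 → (1/2, 1/2).
So T = (1/2)·P + (1/2)·Q = (-15/2, 1).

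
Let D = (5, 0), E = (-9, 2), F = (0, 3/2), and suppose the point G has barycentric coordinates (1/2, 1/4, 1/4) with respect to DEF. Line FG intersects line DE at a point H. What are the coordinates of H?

Line FG meets DE where the F-coordinate vanishes; zeroing G's F-weight and renormalizing leaves D, E-weights 1/2 : 1/4 → (2/3, 1/3).
So H = (2/3)·D + (1/3)·E = (1/3, 2/3).

(1/3, 2/3)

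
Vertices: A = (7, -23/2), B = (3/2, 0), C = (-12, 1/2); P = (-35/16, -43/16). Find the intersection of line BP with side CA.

Barycentric coordinates of P with respect to ABC: (1/4, 3/8, 3/8).
On side CA the B-coordinate is zero; dropping P's B-weight 3/8 and renormalizing the remaining 3/8 : 1/4 gives weights 3/5, 2/5 on C, A.
Q = (3/5)·(-12, 1/2) + (2/5)·(7, -23/2) = (-22/5, -43/10).

(-22/5, -43/10)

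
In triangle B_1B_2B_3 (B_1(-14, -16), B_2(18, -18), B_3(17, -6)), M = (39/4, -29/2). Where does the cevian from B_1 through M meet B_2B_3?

(53/3, -14)

Barycentric coordinates of M with respect to B_1B_2B_3: (1/4, 1/2, 1/4).
On side B_2B_3 the B_1-coordinate is zero; dropping M's B_1-weight 1/4 and renormalizing the remaining 1/2 : 1/4 gives weights 2/3, 1/3 on B_2, B_3.
N = (2/3)·(18, -18) + (1/3)·(17, -6) = (53/3, -14).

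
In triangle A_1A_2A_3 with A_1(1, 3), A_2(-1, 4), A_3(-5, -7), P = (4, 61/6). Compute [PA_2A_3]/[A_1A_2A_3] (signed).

[A_1A_2A_3] = ½·(1·(4−(-7)) + (-1)·(-7−3) + (-5)·(3−4)) = ½·(11 + 10 + 5) = 13.
[PA_2A_3] = ½·(4·(4−(-7)) + (-1)·(-7−(61/6)) + (-5)·(61/6−4)) = ½·(44 + 103/6 − 185/6) = 91/6, so the ratio is (91/6)/13 = 7/6.

7/6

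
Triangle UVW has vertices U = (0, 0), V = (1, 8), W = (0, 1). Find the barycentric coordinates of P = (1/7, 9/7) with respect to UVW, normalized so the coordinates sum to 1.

(5/7, 1/7, 1/7)

Signed area of the reference triangle: [UVW] = ½·(0·(8−1) + 1·(1−0) + 0·(0−8)) = ½·(0 + 1 + 0) = 1/2.
[PVW] = ½·((1/7)·(8−1) + 1·(1−(9/7)) + 0·(9/7−8)) = ½·(1 − 2/7 + 0) = 5/14, so the U-coordinate is (5/14)/(1/2) = 5/7.
[UPW] = ½·(0·(9/7−1) + (1/7)·(1−0) + 0·(0−(9/7))) = ½·(0 + 1/7 + 0) = 1/14, so the V-coordinate is 1/7.
[UVP] = ½·(0·(8−(9/7)) + 1·(9/7−0) + (1/7)·(0−8)) = ½·(0 + 9/7 − 8/7) = 1/14, so the W-coordinate is 1/7.
Check: 5/7 + 1/7 + 1/7 = 1.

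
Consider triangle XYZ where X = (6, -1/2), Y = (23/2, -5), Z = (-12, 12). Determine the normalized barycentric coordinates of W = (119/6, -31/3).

Signed area of the reference triangle: [XYZ] = ½·(6·(-5−12) + (23/2)·(12−(-1/2)) + (-12)·(-1/2−(-5))) = ½·(-102 + 575/4 − 54) = -49/8.
[WYZ] = ½·((119/6)·(-5−12) + (23/2)·(12−(-31/3)) + (-12)·(-31/3−(-5))) = ½·(-2023/6 + 1541/6 + 64) = -49/6, so the X-coordinate is (-49/6)/(-49/8) = 4/3.
[XWZ] = ½·(6·(-31/3−12) + (119/6)·(12−(-1/2)) + (-12)·(-1/2−(-31/3))) = ½·(-134 + 2975/12 − 118) = -49/24, so the Y-coordinate is 1/3.
[XYW] = ½·(6·(-5−(-31/3)) + (23/2)·(-31/3−(-1/2)) + (119/6)·(-1/2−(-5))) = ½·(32 − 1357/12 + 357/4) = 49/12, so the Z-coordinate is -2/3.
Check: 4/3 + 1/3 − 2/3 = 1.

(4/3, 1/3, -2/3)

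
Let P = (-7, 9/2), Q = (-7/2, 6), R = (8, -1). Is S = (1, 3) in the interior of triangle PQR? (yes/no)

Barycentric coordinates of S: (12/167, 86/167, 69/167).
The three coordinates are positive, positive, positive; a point is interior exactly when all three are positive.

yes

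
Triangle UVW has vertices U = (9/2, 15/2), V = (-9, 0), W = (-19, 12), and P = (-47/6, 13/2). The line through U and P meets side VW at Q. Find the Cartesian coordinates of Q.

(-14, 6)

Barycentric coordinates of P with respect to UVW: (1/3, 1/3, 1/3).
On side VW the U-coordinate is zero; dropping P's U-weight 1/3 and renormalizing the remaining 1/3 : 1/3 gives weights 1/2, 1/2 on V, W.
Q = (1/2)·(-9, 0) + (1/2)·(-19, 12) = (-14, 6).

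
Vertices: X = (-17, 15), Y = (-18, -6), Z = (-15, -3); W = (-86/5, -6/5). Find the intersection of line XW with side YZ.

Barycentric coordinates of W with respect to XYZ: (1/5, 3/5, 1/5).
On side YZ the X-coordinate is zero; dropping W's X-weight 1/5 and renormalizing the remaining 3/5 : 1/5 gives weights 3/4, 1/4 on Y, Z.
V = (3/4)·(-18, -6) + (1/4)·(-15, -3) = (-69/4, -21/4).

(-69/4, -21/4)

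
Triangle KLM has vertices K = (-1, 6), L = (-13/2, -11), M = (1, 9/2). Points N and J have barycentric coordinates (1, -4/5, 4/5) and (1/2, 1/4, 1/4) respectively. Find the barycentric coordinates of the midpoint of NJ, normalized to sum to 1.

Since both coordinate triples sum to 1, the midpoint's barycentrics are the componentwise average.
(1+1/2)/2 = 3/4; similarly -11/40 and 21/40.

(3/4, -11/40, 21/40)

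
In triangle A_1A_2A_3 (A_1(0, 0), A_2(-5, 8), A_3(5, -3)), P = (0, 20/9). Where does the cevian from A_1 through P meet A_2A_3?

Barycentric coordinates of P with respect to A_1A_2A_3: (1/9, 4/9, 4/9).
On side A_2A_3 the A_1-coordinate is zero; dropping P's A_1-weight 1/9 and renormalizing the remaining 4/9 : 4/9 gives weights 1/2, 1/2 on A_2, A_3.
Q = (1/2)·(-5, 8) + (1/2)·(5, -3) = (0, 5/2).

(0, 5/2)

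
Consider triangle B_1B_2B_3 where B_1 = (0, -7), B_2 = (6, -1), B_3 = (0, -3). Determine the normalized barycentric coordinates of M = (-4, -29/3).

Signed area of the reference triangle: [B_1B_2B_3] = ½·(0·(-1−(-3)) + 6·(-3−(-7)) + 0·(-7−(-1))) = ½·(0 + 24 + 0) = 12.
[MB_2B_3] = ½·((-4)·(-1−(-3)) + 6·(-3−(-29/3)) + 0·(-29/3−(-1))) = ½·(-8 + 40 + 0) = 16, so the B_1-coordinate is 16/12 = 4/3.
[B_1MB_3] = ½·(0·(-29/3−(-3)) + (-4)·(-3−(-7)) + 0·(-7−(-29/3))) = ½·(0 − 16 + 0) = -8, so the B_2-coordinate is -2/3.
[B_1B_2M] = ½·(0·(-1−(-29/3)) + 6·(-29/3−(-7)) + (-4)·(-7−(-1))) = ½·(0 − 16 + 24) = 4, so the B_3-coordinate is 1/3.
Check: 4/3 − 2/3 + 1/3 = 1.

(4/3, -2/3, 1/3)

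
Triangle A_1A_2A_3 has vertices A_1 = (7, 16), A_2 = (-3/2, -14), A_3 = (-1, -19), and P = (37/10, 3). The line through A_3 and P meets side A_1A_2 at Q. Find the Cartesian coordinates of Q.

Barycentric coordinates of P with respect to A_1A_2A_3: (3/5, 1/5, 1/5).
On side A_1A_2 the A_3-coordinate is zero; dropping P's A_3-weight 1/5 and renormalizing the remaining 3/5 : 1/5 gives weights 3/4, 1/4 on A_1, A_2.
Q = (3/4)·(7, 16) + (1/4)·(-3/2, -14) = (39/8, 17/2).

(39/8, 17/2)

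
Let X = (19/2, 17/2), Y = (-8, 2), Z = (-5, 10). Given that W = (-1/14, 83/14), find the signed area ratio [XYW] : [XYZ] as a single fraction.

[XYZ] = ½·((19/2)·(2−10) + (-8)·(10−(17/2)) + (-5)·(17/2−2)) = ½·(-76 − 12 − 65/2) = -241/4.
[XYW] = ½·((19/2)·(2−(83/14)) + (-8)·(83/14−(17/2)) + (-1/14)·(17/2−2)) = ½·(-1045/28 + 144/7 − 13/28) = -241/28, so the ratio is (-241/28)/(-241/4) = 1/7.

1/7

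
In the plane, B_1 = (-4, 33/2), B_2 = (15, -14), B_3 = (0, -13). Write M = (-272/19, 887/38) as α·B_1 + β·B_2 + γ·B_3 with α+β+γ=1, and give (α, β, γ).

Signed area of the reference triangle: [B_1B_2B_3] = ½·((-4)·(-14−(-13)) + 15·(-13−(33/2)) + 0·(33/2−(-14))) = ½·(4 − 885/2 + 0) = -877/4.
[MB_2B_3] = ½·((-272/19)·(-14−(-13)) + 15·(-13−(887/38)) + 0·(887/38−(-14))) = ½·(272/19 − 20715/38 + 0) = -20171/76, so the B_1-coordinate is (-20171/76)/(-877/4) = 23/19.
[B_1MB_3] = ½·((-4)·(887/38−(-13)) + (-272/19)·(-13−(33/2)) + 0·(33/2−(887/38))) = ½·(-2762/19 + 8024/19 + 0) = 2631/19, so the B_2-coordinate is -12/19.
[B_1B_2M] = ½·((-4)·(-14−(887/38)) + 15·(887/38−(33/2)) + (-272/19)·(33/2−(-14))) = ½·(2838/19 + 1950/19 − 8296/19) = -1754/19, so the B_3-coordinate is 8/19.

(23/19, -12/19, 8/19)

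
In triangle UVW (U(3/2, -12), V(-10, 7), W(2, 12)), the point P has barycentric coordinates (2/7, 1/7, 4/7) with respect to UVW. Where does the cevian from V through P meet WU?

(11/6, 4)

Line VP meets WU where the V-coordinate vanishes; zeroing P's V-weight and renormalizing leaves W, U-weights 4/7 : 2/7 → (2/3, 1/3).
So Q = (2/3)·W + (1/3)·U = (11/6, 4).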